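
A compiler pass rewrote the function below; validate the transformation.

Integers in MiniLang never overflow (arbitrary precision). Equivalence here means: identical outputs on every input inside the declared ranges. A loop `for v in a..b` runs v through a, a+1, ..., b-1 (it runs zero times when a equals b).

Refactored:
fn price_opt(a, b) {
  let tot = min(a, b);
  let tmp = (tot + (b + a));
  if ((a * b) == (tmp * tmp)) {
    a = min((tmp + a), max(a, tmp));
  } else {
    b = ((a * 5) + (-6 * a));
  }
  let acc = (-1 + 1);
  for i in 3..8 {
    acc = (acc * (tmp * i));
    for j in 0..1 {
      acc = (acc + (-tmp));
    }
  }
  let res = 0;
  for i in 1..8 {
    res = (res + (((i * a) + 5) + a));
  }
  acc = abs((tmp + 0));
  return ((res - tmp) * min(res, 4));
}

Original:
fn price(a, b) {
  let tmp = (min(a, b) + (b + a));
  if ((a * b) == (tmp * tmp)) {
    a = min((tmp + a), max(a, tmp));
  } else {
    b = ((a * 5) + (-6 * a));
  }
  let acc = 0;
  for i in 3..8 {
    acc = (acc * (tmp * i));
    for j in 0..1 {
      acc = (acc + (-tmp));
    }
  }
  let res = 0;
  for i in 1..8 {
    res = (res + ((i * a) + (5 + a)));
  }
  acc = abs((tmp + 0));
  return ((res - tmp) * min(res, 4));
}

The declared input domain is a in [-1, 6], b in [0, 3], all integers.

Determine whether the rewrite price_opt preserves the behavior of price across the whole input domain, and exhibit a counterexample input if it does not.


Side by side, the visible changes include: local variable names differ; and arithmetic usage differs; and constant usage differs; and statement counts differ.
Tracing a=4, b=1: price: tmp becomes 6; next ((a * b) == (tmp * tmp)) evaluates to false; next b becomes -4; next acc becomes 0; next at i=3:; next acc becomes 0; next at j=0:; next acc becomes -6; next at i=4:; next acc becomes -144; next at j=0:; next acc becomes -150; next at i=5:; next acc becomes -4500; next at j=0:; next acc becomes -4506; next at i=6:; next acc becomes -162216; next at j=0:; next acc becomes -162222; next at i=7:; next acc becomes -6813324; next at j=0:; next acc becomes -6813330; next res becomes 0; next at i=1:; next res becomes 13; next at i=2:; next res becomes 30; next at i=3:; next res becomes 51; next at i=4:; next res becomes 76; next at i=5:; next res becomes 105; next at i=6:; next res becomes 138; next at i=7:; next res becomes 175; next acc becomes 6; next final value 676 | price_opt: tot becomes 1; next tmp becomes 6; next ((a * b) == (tmp * tmp)) evaluates to false; next b becomes -4; next acc becomes 0; next at i=3:; next acc becomes 0; next at j=0:; next acc becomes -6; next at i=4:; next acc becomes -144; next at j=0:; next acc becomes -150; next at i=5:; next acc becomes -4500; next at j=0:; next acc becomes -4506; next at i=6:; next acc becomes -162216; next at j=0:; next acc becomes -162222; next at i=7:; next acc becomes -6813324; next at j=0:; next acc becomes -6813330; next res becomes 0; next at i=1:; next res becomes 13; next at i=2:; next res becomes 30; next at i=3:; next res becomes 51; next at i=4:; next res becomes 76; next at i=5:; next res becomes 105; next at i=6:; next res becomes 138; next at i=7:; next res becomes 175; next acc becomes 6; next final value 676 — matching result 676.
Checked all 32 inputs in the declared domain: the outputs agree on every one.
verdict: equivalent


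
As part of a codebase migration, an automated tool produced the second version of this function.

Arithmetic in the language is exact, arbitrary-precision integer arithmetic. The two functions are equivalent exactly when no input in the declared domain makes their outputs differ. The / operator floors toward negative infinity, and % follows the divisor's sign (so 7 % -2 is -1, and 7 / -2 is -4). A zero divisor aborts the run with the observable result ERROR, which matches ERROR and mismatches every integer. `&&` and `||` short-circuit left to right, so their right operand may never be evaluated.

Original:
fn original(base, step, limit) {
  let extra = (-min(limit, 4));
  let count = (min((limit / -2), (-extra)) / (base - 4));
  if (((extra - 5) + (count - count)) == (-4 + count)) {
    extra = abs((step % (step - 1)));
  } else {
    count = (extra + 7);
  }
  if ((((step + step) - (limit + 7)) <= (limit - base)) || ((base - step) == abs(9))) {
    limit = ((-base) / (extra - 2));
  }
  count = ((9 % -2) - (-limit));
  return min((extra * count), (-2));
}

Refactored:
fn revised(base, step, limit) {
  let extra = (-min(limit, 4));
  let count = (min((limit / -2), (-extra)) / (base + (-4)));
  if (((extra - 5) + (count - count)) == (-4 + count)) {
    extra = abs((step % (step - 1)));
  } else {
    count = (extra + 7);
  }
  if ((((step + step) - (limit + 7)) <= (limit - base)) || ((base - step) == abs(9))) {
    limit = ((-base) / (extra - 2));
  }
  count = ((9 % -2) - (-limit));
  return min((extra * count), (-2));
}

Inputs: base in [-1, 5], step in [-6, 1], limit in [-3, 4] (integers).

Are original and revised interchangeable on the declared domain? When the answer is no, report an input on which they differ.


Behavior is preserved: although arithmetic usage differs, the outputs never diverge.
As a probe, take base=5, step=1, limit=1: original runs extra=-1, then count=-1, then (((extra - 5) + (count - count)) == (-4 + count)) is false, then count=6, then ((((step + step) - (limit + 7)) <= (limit - base)) || ((base - step) == abs(9))) is true, then limit=1, then count=0, then returns -2; revised runs extra=-1, then count=-1, then (((extra - 5) + (count - count)) == (-4 + count)) is false, then count=6, then ((((step + step) - (limit + 7)) <= (limit - base)) || ((base - step) == abs(9))) is true, then limit=1, then count=0, then returns -2; both end at -2.
Across all 448 domain points the two functions coincide.
verdict: equivalent


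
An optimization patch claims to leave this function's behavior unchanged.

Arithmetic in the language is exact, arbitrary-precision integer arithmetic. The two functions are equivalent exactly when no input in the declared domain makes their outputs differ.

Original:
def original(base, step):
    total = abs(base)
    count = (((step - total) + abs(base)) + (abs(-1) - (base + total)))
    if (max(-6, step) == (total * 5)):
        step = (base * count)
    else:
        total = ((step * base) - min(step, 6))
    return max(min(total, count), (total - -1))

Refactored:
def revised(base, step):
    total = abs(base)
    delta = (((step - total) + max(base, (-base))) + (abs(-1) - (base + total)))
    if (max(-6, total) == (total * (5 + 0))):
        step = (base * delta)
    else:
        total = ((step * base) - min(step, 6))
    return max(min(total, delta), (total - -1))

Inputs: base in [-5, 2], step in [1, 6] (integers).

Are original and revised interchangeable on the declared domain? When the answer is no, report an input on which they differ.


There is a counterexample at base=-1, step=5: 2 on one side, -9 on the other.
original: total := 1 | count := 6 | (max(-6, step) == (total * 5)): true | step := -6 | result 2
revised: total := 1 | delta := 6 | (max(-6, total) == (total * (5 + 0))): false | total := -10 | result -9
verdict: not equivalent; witness: base=-1, step=5


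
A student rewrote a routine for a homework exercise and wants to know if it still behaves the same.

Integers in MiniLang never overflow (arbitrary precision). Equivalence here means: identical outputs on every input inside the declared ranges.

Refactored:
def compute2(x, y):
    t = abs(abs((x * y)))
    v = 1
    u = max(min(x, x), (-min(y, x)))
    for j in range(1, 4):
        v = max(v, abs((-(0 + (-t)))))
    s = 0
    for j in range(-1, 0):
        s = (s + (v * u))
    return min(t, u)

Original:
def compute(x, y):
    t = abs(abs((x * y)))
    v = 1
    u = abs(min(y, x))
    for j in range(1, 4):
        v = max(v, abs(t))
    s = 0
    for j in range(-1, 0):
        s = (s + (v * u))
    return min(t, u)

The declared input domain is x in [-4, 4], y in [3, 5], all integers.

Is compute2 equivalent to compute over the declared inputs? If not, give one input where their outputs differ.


These are not equivalent — on x=4, y=3 the outputs split (3 vs 4).
compute: t=12, then v=1, then u=3, then (j=1), then v=12, then (j=2), then v=12, then (j=3), then v=12, then s=0, then (j=-1), then s=36, then returns 3
compute2: t=12, then v=1, then u=4, then (j=1), then v=12, then (j=2), then v=12, then (j=3), then v=12, then s=0, then (j=-1), then s=48, then returns 4
verdict: not equivalent; witness: x=4, y=3


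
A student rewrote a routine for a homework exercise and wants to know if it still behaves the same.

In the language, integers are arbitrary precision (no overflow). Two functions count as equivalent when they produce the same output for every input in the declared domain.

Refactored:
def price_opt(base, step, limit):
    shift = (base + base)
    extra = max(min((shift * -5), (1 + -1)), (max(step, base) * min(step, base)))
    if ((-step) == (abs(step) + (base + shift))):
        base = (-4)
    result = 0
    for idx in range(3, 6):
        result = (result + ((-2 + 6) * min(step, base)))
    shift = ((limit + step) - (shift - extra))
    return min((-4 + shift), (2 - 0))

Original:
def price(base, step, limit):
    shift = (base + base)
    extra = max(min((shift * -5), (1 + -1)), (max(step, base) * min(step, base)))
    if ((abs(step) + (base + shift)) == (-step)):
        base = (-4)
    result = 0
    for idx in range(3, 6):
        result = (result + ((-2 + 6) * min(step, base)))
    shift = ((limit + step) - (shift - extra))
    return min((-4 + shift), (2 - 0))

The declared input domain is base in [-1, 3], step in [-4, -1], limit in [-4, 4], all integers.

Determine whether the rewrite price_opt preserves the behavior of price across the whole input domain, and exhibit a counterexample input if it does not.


The two versions differ — the changes include same computation, different form.
Tracing base=0, step=-2, limit=4: price: shift becomes 0; next extra becomes 0; next ((abs(step) + (base + shift)) == (-step)) evaluates to true; next base becomes -4; next result becomes 0; next at idx=3:; next result becomes -16; next at idx=4:; next result becomes -32; next at idx=5:; next result becomes -48; next shift becomes 2; next final value -2 | price_opt: shift becomes 0; next extra becomes 0; next ((-step) == (abs(step) + (base + shift))) evaluates to true; next base becomes -4; next result becomes 0; next at idx=3:; next result becomes -16; next at idx=4:; next result becomes -32; next at idx=5:; next result becomes -48; next shift becomes 2; next final value -2 — matching result -2.
Checked all 180 inputs in the declared domain: the outputs agree on every one.
verdict: equivalent


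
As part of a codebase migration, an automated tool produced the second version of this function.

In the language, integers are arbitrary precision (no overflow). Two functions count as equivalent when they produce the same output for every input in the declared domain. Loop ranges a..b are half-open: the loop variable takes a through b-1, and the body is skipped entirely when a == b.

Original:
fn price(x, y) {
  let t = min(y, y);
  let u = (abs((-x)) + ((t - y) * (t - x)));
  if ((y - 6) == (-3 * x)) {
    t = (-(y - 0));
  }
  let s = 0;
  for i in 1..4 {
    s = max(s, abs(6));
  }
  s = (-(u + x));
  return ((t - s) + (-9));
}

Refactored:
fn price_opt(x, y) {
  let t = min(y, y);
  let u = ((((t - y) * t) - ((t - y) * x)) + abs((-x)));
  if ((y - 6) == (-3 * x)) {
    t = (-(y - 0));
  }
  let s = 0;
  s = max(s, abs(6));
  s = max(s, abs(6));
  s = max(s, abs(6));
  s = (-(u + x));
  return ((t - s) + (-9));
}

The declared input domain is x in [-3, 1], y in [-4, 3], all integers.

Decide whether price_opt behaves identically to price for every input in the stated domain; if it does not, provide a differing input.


Although statement counts differ; local variable names differ; constant usage differs; arithmetic usage differs; loop structure differs; min/max/abs usage differs, 40/40 inputs agree.
verdict: equivalent


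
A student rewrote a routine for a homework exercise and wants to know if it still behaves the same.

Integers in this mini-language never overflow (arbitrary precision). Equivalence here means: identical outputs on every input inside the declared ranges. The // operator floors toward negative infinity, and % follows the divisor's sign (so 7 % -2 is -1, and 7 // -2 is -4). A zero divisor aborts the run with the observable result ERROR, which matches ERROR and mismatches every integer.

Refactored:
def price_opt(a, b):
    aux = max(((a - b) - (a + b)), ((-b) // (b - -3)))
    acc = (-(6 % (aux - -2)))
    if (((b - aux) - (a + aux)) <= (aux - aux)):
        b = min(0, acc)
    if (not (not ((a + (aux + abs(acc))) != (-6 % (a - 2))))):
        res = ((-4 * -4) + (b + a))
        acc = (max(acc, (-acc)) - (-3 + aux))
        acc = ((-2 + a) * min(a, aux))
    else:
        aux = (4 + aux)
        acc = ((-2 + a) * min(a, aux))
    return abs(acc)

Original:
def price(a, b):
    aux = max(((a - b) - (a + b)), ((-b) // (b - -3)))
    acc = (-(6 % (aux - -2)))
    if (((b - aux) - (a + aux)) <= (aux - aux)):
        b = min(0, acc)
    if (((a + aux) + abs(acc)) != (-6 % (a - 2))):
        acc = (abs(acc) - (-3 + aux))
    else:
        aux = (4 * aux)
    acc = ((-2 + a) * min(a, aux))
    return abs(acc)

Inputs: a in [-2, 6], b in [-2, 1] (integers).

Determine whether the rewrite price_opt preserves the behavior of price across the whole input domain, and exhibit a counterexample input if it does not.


Run the pair on a=1, b=1.
price: aux = -1; acc = 0; (((b - aux) - (a + aux)) <= (aux - aux)) -> false; (((a + aux) + abs(acc)) != (-6 % (a - 2))) -> false; aux = -4; acc = 4; return 4
price_opt: aux = -1; acc = 0; (((b - aux) - (a + aux)) <= (aux - aux)) -> false; (not (not ((a + (aux + abs(acc))) != (-6 % (a - 2))))) -> false; aux = 3; acc = -1; return 1
4 against 1: the behavior changed.
verdict: not equivalent; witness: a=1, b=1


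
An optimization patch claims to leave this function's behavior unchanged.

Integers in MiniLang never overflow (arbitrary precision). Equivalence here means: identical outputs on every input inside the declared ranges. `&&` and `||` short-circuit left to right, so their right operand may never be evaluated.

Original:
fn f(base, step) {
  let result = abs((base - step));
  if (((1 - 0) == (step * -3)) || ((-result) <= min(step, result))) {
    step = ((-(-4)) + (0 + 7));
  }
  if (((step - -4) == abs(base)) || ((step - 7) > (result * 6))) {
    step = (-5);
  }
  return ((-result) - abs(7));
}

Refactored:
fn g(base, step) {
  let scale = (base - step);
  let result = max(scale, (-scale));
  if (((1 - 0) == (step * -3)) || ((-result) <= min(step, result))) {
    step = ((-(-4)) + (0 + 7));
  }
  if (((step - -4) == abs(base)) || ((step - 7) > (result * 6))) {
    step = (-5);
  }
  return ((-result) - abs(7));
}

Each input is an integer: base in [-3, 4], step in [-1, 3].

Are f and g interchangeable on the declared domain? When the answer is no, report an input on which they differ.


Changes here: min/max/abs usage differs, statement counts differ, local variable names differ; the full 40-point sweep finds no disagreement.
verdict: equivalent


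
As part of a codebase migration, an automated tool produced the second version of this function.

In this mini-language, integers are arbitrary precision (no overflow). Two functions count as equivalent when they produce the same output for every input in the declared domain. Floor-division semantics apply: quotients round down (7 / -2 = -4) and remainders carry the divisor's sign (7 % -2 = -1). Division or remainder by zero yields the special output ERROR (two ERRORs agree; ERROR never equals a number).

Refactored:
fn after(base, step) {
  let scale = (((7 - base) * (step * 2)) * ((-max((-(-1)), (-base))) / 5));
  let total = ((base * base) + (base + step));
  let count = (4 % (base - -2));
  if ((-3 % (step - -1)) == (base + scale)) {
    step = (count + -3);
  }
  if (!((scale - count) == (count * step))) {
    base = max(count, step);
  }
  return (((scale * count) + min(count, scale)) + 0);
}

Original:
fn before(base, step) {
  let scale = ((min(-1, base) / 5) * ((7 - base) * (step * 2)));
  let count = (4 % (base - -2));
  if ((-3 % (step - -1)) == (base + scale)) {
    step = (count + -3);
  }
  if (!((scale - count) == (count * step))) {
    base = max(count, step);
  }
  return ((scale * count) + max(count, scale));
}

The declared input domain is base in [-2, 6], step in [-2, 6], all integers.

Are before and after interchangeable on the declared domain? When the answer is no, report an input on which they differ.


base=-1, step=-2 yields 32 from before but 0 from after.
verdict: not equivalent; witness: base=-1, step=-2


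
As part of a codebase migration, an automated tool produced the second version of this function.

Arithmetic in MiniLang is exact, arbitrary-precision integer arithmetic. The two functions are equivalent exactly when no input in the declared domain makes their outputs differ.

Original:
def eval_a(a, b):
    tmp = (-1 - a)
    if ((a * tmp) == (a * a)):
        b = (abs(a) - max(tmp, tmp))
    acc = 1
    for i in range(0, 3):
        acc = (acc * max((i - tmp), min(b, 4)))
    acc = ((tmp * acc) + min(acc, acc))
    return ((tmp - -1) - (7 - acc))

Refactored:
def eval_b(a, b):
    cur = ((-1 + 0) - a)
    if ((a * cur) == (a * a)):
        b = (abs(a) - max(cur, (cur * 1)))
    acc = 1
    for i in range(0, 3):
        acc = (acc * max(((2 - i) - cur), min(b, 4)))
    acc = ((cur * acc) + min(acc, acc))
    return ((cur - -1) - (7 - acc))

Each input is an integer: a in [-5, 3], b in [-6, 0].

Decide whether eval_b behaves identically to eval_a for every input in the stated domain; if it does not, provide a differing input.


Behavior is preserved: although local variable names differ; also constant usage differs; also arithmetic usage differs, the outputs never diverge.
Tracing a=-4, b=-2: eval_a: tmp = 3; ((a * tmp) == (a * a)) -> false; acc = 1; [i=0]; acc = -2; [i=1]; acc = 4; [i=2]; acc = -4; acc = -16; return -19 | eval_b: cur = 3; ((a * cur) == (a * a)) -> false; acc = 1; [i=0]; acc = -1; [i=1]; acc = 2; [i=2]; acc = -4; acc = -16; return -19 — matching result -19.
Every one of the 63 inputs gives matching results.
verdict: equivalent


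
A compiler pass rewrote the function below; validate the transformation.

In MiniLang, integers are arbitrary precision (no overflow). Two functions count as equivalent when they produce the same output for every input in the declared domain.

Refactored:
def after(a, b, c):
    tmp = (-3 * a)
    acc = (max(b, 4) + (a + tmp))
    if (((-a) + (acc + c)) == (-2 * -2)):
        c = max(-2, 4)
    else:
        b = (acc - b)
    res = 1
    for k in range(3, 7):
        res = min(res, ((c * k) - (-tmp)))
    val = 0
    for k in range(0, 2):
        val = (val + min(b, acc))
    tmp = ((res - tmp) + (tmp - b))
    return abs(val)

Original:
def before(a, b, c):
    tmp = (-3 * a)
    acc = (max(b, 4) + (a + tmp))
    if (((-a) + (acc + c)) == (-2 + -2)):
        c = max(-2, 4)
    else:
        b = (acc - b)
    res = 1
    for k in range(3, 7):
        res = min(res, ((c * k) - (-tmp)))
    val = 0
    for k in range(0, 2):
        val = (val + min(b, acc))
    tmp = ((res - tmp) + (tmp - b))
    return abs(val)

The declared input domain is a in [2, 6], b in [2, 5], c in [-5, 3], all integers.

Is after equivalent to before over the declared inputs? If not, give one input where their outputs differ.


a=2, b=2, c=-2 yields 0 from before but 4 from after.
verdict: not equivalent; witness: a=2, b=2, c=-2


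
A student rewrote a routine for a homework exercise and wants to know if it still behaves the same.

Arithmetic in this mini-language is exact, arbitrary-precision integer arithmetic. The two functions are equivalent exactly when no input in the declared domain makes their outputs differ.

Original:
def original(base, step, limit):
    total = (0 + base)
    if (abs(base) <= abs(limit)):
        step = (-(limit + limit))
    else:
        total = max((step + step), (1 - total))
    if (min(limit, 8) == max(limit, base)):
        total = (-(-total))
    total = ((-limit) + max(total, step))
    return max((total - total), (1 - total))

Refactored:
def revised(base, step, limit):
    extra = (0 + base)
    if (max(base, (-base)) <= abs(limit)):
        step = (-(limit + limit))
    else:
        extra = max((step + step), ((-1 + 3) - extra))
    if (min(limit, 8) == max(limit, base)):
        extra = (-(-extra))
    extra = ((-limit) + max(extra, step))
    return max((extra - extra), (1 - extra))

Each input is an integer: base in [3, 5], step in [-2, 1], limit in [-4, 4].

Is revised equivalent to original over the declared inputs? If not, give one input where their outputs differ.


There is a counterexample at base=3, step=-2, limit=-2: 1 on one side, 0 on the other.
original: total = 3; (abs(base) <= abs(limit)) -> false; total = -2; (min(limit, 8) == max(limit, base)) -> false; total = 0; return 1
revised: extra = 3; (max(base, (-base)) <= abs(limit)) -> false; extra = -1; (min(limit, 8) == max(limit, base)) -> false; extra = 1; return 0
verdict: not equivalent; witness: base=3, step=-2, limit=-2


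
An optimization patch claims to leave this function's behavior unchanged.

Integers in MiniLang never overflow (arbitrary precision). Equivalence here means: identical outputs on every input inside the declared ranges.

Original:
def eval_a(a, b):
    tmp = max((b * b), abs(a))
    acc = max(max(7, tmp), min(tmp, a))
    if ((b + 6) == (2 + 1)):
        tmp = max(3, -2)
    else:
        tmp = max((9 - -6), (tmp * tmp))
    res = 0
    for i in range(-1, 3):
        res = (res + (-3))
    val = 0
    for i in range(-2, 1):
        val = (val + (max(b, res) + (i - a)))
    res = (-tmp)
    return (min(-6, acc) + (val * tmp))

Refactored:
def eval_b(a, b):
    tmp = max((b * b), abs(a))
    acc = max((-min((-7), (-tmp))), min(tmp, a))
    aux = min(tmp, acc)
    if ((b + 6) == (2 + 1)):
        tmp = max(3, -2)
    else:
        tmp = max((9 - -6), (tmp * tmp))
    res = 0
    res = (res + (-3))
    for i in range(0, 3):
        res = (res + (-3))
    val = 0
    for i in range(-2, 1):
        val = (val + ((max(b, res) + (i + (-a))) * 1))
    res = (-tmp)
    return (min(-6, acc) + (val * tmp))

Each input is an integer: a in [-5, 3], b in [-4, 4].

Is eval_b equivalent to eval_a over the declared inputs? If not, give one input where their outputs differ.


Side by side, the visible changes include: arithmetic usage differs, plus local variable names differ, plus statement counts differ, plus loop structure differs, plus min/max/abs usage differs, plus constant usage differs.
Spot check at a=-1, b=3 — eval_a: tmp = 9; acc = 9; ((b + 6) == (2 + 1)) -> false; tmp = 81; res = 0; [i=-1]; res = -3; [i=0]; res = -6; [i=1]; res = -9; [i=2]; res = -12; val = 0; [i=-2]; val = 2; [i=-1]; val = 5; [i=0]; val = 9; res = -81; return 723. eval_b: tmp = 9; acc = 9; aux = 9; ((b + 6) == (2 + 1)) -> false; tmp = 81; res = 0; res = -3; [i=0]; res = -6; [i=1]; res = -9; [i=2]; res = -12; val = 0; [i=-2]; val = 2; [i=-1]; val = 5; [i=0]; val = 9; res = -81; return 723. Both give 723.
Sweeping the whole domain (81 inputs) finds no disagreement.
verdict: equivalent


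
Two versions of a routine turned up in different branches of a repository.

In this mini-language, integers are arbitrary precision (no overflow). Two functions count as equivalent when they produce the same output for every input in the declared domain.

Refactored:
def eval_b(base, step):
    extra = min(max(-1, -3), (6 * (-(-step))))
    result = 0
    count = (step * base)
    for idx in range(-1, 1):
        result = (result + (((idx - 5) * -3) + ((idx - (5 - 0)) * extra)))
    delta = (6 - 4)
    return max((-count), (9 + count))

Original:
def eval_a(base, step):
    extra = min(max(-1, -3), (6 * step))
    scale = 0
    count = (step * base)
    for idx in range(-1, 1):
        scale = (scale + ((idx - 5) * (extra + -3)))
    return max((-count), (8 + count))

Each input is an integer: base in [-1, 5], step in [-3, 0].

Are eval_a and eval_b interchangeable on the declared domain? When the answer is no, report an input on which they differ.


Try base=-1, step=-3.
eval_a: extra becomes -18; next scale becomes 0; next count becomes 3; next at idx=-1:; next scale becomes 126; next at idx=0:; next scale becomes 231; next final value 11
eval_b: extra becomes -18; next result becomes 0; next count becomes 3; next at idx=-1:; next result becomes 126; next at idx=0:; next result becomes 231; next delta becomes 2; next final value 12
11 and 12 differ, so these are not the same function on this domain.
verdict: not equivalent; witness: base=-1, step=-3


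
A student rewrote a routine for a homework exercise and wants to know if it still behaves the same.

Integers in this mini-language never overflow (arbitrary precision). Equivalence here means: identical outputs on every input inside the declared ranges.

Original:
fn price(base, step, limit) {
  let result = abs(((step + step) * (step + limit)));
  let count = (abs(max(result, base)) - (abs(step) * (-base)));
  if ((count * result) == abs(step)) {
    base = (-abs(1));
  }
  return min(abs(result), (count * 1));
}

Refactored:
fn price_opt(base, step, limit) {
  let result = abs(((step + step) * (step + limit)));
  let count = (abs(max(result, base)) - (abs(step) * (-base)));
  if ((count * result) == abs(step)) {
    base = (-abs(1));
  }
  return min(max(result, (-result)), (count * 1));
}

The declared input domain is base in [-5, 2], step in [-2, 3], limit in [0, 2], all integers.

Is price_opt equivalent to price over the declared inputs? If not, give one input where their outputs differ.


Reading the diff, among the changes: min/max/abs usage differs.
Tracing base=2, step=2, limit=0: price: result = 8; count = 12; ((count * result) == abs(step)) -> false; return 8 | price_opt: result = 8; count = 12; ((count * result) == abs(step)) -> false; return 8 — matching result 8.
An exhaustive pass over the 144 declared inputs shows identical outputs.
verdict: equivalent


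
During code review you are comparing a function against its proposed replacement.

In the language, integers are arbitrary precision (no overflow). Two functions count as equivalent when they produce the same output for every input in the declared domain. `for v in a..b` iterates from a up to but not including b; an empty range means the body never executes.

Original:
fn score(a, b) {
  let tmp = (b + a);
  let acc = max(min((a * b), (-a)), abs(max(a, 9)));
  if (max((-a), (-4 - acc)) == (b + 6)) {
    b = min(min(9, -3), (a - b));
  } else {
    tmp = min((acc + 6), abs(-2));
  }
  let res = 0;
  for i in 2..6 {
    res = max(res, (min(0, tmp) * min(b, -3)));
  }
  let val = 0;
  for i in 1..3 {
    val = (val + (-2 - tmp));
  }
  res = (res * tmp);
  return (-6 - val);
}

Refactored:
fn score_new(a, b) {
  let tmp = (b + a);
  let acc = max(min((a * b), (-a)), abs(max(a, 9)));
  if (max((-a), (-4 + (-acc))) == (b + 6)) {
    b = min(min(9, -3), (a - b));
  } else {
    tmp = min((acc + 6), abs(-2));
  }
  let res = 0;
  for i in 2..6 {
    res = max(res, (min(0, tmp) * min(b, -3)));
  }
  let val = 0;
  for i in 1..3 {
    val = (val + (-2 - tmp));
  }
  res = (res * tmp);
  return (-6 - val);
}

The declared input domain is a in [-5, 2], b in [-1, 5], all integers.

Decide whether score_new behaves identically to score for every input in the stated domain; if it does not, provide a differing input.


The two versions differ — the changes include arithmetic usage differs.
One worked example (a=-4, b=-1) — score: tmp = -5; acc = 9; (max((-a), (-4 - acc)) == (b + 6)) -> false; tmp = 2; res = 0; [i=2]; res = 0; [i=3]; res = 0; [i=4]; res = 0; [i=5]; res = 0; val = 0; [i=1]; val = -4; [i=2]; val = -8; res = 0; return 2; score_new: tmp = -5; acc = 9; (max((-a), (-4 + (-acc))) == (b + 6)) -> false; tmp = 2; res = 0; [i=2]; res = 0; [i=3]; res = 0; [i=4]; res = 0; [i=5]; res = 0; val = 0; [i=1]; val = -4; [i=2]; val = -8; res = 0; return 2; agreement on 2.
Sweeping the whole domain (56 inputs) finds no disagreement.
verdict: equivalent


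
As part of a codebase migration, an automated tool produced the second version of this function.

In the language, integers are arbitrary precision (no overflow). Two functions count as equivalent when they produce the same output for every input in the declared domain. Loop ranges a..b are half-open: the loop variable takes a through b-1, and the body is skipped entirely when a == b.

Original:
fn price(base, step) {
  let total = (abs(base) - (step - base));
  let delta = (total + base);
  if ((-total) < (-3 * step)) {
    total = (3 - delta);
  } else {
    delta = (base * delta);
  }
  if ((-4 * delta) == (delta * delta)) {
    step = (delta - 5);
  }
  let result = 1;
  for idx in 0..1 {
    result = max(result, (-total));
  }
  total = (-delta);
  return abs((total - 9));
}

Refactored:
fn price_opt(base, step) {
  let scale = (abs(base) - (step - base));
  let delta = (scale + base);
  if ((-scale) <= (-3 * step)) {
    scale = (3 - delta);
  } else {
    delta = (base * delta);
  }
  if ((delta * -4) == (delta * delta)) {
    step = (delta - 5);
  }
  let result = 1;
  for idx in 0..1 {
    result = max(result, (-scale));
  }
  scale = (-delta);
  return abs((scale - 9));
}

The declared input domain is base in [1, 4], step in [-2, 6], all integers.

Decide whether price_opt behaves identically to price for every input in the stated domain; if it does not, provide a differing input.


There is a counterexample at base=2, step=1: 19 on one side, 14 on the other.
price: total=3, then delta=5, then ((-total) < (-3 * step)) is false, then delta=10, then ((-4 * delta) == (delta * delta)) is false, then result=1, then (idx=0), then result=1, then total=-10, then returns 19
price_opt: scale=3, then delta=5, then ((-scale) <= (-3 * step)) is true, then scale=-2, then ((delta * -4) == (delta * delta)) is false, then result=1, then (idx=0), then result=2, then scale=-5, then returns 14
verdict: not equivalent; witness: base=2, step=1


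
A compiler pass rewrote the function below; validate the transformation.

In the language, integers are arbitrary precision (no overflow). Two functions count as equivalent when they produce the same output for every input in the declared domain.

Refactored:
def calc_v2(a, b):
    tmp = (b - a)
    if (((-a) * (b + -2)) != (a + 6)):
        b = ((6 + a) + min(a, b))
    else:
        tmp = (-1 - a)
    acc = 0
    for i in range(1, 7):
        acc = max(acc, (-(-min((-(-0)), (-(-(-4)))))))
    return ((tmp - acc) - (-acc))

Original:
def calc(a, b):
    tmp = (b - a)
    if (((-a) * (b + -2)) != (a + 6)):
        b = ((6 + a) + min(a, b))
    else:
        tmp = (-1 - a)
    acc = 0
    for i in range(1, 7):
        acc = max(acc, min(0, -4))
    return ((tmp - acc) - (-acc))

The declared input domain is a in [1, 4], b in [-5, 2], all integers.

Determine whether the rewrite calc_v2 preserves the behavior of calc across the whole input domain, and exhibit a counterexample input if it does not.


This is a faithful refactor — same computation, different form, but the computed results match everywhere.
One worked example (a=4, b=-1) — calc: tmp := -5 | (((-a) * (b + -2)) != (a + 6)): true | b := 9 | acc := 0 | iter i=1: | acc := 0 | iter i=2: | acc := 0 | iter i=3: | acc := 0 | iter i=4: | acc := 0 | iter i=5: | acc := 0 | iter i=6: | acc := 0 | result -5; calc_v2: tmp := -5 | (((-a) * (b + -2)) != (a + 6)): true | b := 9 | acc := 0 | iter i=1: | acc := 0 | iter i=2: | acc := 0 | iter i=3: | acc := 0 | iter i=4: | acc := 0 | iter i=5: | acc := 0 | iter i=6: | acc := 0 | result -5; agreement on -5.
Sweeping the whole domain (32 inputs) finds no disagreement.
verdict: equivalent


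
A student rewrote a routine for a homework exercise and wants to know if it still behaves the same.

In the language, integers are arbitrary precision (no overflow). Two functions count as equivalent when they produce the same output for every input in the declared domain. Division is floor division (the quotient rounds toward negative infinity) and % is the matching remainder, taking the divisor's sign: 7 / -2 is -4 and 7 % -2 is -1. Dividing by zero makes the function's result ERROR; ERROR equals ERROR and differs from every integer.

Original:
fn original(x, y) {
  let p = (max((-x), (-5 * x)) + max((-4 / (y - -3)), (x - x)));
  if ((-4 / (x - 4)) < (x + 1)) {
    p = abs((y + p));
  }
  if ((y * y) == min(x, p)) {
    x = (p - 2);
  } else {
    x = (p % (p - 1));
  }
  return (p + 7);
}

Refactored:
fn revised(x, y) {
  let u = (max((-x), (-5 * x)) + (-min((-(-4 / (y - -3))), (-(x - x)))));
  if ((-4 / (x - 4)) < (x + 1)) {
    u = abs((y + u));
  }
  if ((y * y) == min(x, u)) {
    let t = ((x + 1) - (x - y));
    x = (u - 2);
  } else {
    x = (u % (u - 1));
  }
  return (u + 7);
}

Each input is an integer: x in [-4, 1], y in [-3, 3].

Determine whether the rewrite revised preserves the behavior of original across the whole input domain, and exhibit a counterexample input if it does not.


Reading the diff, among the changes: constant usage differs; also local variable names differ; also statement counts differ; also min/max/abs usage differs; also arithmetic usage differs.
Spot check at x=-1, y=0 — original: p = 5; ((-4 / (x - 4)) < (x + 1)) -> false; ((y * y) == min(x, p)) -> false; x = 1; return 12. revised: u = 5; ((-4 / (x - 4)) < (x + 1)) -> false; ((y * y) == min(x, u)) -> false; x = 1; return 12. Both give 12.
Sweeping the whole domain (42 inputs) finds no disagreement.
verdict: equivalent


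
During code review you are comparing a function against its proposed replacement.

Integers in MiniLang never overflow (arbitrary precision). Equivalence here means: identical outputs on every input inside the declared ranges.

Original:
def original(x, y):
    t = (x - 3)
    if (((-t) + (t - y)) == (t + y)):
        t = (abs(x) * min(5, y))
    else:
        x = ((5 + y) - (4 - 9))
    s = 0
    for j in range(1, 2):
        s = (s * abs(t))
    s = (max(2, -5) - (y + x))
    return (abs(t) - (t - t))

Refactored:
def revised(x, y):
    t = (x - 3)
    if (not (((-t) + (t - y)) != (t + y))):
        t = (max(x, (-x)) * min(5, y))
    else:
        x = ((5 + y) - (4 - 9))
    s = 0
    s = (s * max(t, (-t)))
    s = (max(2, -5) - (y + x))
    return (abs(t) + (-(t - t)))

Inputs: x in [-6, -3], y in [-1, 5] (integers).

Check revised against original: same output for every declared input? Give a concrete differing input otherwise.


The two are interchangeable: min/max/abs usage differs; also arithmetic usage differs; also statement counts differ; also loop structure differs; also local variable names differ; also comparison usage differs; also boolean connective usage differs, and every declared input agrees.
Spot check at x=-4, y=4 — original: t = -7; (((-t) + (t - y)) == (t + y)) -> false; x = 14; s = 0; [j=1]; s = 0; s = -16; return 7. revised: t = -7; (not (((-t) + (t - y)) != (t + y))) -> false; x = 14; s = 0; s = 0; s = -16; return 7. Both give 7.
Across all 28 domain points the two functions coincide.
verdict: equivalent


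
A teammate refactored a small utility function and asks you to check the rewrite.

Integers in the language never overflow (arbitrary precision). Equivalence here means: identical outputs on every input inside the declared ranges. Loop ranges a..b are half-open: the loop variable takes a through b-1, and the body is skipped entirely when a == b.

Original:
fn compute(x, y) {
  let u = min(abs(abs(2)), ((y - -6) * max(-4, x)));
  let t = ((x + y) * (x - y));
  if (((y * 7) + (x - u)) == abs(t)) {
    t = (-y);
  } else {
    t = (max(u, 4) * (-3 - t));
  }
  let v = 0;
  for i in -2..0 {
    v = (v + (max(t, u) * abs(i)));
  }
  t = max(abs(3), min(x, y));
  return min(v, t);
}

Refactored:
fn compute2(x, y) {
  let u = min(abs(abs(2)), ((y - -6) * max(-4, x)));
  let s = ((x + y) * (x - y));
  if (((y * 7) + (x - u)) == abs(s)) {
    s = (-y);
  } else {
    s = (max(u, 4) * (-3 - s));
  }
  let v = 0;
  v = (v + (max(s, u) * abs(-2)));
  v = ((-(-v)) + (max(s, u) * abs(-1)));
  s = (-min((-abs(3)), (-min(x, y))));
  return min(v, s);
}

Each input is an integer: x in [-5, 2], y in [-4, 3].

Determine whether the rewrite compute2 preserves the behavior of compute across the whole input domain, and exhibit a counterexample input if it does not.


Side by side, the visible changes include: constant usage differs, and loop structure differs, and min/max/abs usage differs, and local variable names differ, and arithmetic usage differs.
Tracing x=0, y=2: compute: u = 0; t = -4; (((y * 7) + (x - u)) == abs(t)) -> false; t = 4; v = 0; [i=-2]; v = 8; [i=-1]; v = 12; t = 3; return 3 | compute2: u = 0; s = -4; (((y * 7) + (x - u)) == abs(s)) -> false; s = 4; v = 0; v = 8; v = 12; s = 3; return 3 — matching result 3.
An exhaustive pass over the 64 declared inputs shows identical outputs.
verdict: equivalent


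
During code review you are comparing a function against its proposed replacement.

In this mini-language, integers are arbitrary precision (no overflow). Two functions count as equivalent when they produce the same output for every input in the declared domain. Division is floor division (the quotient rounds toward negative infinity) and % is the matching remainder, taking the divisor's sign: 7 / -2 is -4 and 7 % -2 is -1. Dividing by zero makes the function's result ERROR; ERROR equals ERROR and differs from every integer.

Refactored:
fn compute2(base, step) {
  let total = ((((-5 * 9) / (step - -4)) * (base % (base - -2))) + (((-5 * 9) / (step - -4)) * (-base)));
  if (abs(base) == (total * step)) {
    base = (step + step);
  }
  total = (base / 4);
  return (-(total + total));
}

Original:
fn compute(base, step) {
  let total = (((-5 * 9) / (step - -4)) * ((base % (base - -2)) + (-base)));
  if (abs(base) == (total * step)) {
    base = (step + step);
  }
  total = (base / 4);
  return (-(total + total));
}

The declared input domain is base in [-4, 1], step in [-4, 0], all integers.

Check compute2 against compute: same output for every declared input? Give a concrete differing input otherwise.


Comparing the listings, the differences include: arithmetic usage differs; constant usage differs.
Spot check at base=1, step=-1 — compute: total=0, then (abs(base) == (total * step)) is false, then total=0, then returns 0. compute2: total=0, then (abs(base) == (total * step)) is false, then total=0, then returns 0. Both give 0.
Every one of the 30 inputs gives matching results.
verdict: equivalent


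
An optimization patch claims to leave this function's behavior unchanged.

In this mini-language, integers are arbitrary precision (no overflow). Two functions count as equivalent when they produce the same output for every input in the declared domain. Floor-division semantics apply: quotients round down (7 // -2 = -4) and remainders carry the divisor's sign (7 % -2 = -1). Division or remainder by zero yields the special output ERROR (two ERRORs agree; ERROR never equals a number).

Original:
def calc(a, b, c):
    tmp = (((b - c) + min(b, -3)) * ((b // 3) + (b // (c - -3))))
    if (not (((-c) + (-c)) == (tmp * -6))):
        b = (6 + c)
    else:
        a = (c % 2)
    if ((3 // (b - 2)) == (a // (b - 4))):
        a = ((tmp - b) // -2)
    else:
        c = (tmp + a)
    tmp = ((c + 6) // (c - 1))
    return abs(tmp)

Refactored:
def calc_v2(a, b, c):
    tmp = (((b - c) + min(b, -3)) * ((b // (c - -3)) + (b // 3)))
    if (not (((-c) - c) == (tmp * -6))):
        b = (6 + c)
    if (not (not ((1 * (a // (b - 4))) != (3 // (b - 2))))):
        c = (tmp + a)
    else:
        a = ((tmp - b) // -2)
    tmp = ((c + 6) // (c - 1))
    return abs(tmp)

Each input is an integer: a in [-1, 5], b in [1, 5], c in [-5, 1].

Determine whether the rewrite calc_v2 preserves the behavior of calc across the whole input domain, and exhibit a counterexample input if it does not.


Take a=-1, b=1, c=0.
calc: tmp = 0; (not (((-c) + (-c)) == (tmp * -6))) -> false; a = 0; ((3 // (b - 2)) == (a // (b - 4))) -> false; c = 0; tmp = -6; return 6
calc_v2: tmp = 0; (not (((-c) - c) == (tmp * -6))) -> false; (not (not ((1 * (a // (b - 4))) != (3 // (b - 2))))) -> true; c = -1; tmp = -3; return 3
6 and 3 differ, so these are not the same function on this domain.
verdict: not equivalent; witness: a=-1, b=1, c=0
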